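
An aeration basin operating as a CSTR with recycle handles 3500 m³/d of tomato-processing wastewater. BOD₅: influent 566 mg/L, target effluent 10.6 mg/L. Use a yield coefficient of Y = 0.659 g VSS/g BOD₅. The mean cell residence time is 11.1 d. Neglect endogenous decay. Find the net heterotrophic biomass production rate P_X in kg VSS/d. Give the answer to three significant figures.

No decay correction is needed, so Y_obs = Y = 0.659.
Q·(S₀ − S) = 3500 × (566 − 10.6) × 10⁻³ = 1944 kg/d removed.
So the net sludge growth is P_X = 0.6590 × 1944 = 1281 kg VSS/d.

P_X ≈ 1280 kg VSS/d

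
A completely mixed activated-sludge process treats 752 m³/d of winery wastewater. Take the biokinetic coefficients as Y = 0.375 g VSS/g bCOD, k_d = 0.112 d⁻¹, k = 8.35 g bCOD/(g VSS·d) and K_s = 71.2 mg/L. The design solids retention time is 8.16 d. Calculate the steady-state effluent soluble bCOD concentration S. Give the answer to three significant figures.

For a completely mixed reactor with recycle the Lawrence–McCarty relation gives S = K_s·(1 + k_d·θ_c) / [θ_c·(Y·k − k_d) − 1] = 71.2 × (1 + 0.112 × 8.16) / [8.16 × (0.375 × 8.35 − 0.112) − 1] = 136.3 / 23.64 = 5.765 mg/L.

S ≈ 5.77 mg/L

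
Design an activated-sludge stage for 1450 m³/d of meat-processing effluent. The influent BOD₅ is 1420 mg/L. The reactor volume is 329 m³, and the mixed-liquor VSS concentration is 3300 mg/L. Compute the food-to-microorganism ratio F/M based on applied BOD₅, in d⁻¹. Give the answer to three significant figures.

F/M ≈ 1.90 d⁻¹

F/M = applied load / biomass = Q·S₀/(V·X) = 1450 × 1420 / (329.0 × 3300) = 1.896 d⁻¹.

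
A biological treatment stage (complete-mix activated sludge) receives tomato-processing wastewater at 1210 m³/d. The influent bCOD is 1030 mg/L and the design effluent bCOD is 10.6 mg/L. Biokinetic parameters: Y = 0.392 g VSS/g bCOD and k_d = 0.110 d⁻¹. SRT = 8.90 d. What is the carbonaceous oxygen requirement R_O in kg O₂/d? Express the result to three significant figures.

R_O ≈ 887 kg O₂/d

Correct the yield for decay: Y_obs = Y/(1 + k_d θ_c) = 0.392 / (1 + 0.110 × 8.90) = 0.392 / 1.979 = 0.1981.
Mass of bCOD removed per day: Q(S₀ − S) = 1210 × 1019 g/m³ = 1233 kg/d.
P_X = Y_obs·Q·(S₀ − S) = 0.1981 × 1233 = 244.3 kg VSS/d.
R_O = Q·(S₀ − S) − 1.42·P_X = 1233 − 1.42 × 244.3 = 886.5 kg O₂/d.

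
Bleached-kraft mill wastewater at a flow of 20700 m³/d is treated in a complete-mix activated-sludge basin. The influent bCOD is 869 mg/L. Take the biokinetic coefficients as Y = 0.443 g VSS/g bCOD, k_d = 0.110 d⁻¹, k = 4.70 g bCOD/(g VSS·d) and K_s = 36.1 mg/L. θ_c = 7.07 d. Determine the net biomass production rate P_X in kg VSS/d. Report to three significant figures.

P_X ≈ 4460 kg VSS/d

From the Monod/SRT balance for a CMAS, S = K_s·(1+k_d θ_c)/[θ_c·(Y k − k_d) − 1] = 36.1 × (1 + 0.110 × 7.07) / [7.07 × (0.443 × 4.70 − 0.110) − 1] = 64.17 / 12.94 = 4.958 mg/L.
Observed yield with endogenous decay: Y_obs = Y / (1 + k_d·θ_c) = 0.443 / (1 + 0.110 × 7.07) = 0.443 / 1.778 = 0.2492 g VSS/g bCOD.
ΔS = 869 − 4.96 = 864.0 mg/L, so the substrate removal rate is 20700 × 864.0/1000 = 17886 kg bCOD/d.
Biomass produced: P_X = Y_obs·Q·ΔS = 0.2492 × 17886 ≈ 4457 kg VSS/d.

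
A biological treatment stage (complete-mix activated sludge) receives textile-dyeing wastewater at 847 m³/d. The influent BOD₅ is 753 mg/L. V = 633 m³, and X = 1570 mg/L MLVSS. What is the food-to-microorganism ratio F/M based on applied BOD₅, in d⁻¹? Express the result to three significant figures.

Food-to-microorganism ratio F/M = Q S₀ / (V X) = 847 × 753 / (633.0 × 1570) = 0.6418 d⁻¹.

F/M ≈ 0.642 d⁻¹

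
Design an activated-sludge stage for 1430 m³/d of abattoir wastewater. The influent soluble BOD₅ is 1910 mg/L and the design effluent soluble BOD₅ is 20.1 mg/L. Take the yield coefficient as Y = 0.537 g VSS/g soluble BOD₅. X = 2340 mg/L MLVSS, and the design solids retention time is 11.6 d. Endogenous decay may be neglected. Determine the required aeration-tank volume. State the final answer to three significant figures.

V ≈ 7190 m³

Biomass mass balance (decay neglected): V·X = Y·Q·(S₀ − S)·θ_c, so V = 0.537 × 1430 × (1910 − 20.1) × 11.6 / 2340 = 7194 m³.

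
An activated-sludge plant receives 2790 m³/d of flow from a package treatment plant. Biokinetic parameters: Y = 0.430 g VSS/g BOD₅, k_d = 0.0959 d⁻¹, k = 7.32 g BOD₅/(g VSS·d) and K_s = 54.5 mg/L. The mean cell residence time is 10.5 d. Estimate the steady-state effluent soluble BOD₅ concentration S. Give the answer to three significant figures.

Effluent substrate depends only on kinetics and SRT: S = K_s(1 + k_d θ_c) / [θ_c(Yk − k_d) − 1] = 54.5 × (1 + 0.0959 × 10.5) / [10.5 × (0.430 × 7.32 − 0.0959) − 1] = 109.4 / 31.04 = 3.523 mg/L.

S ≈ 3.52 mg/L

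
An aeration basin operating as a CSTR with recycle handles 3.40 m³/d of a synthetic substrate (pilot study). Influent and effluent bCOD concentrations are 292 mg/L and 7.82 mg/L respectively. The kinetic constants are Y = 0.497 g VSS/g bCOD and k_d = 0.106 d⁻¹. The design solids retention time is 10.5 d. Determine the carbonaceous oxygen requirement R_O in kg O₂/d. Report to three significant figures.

Y_obs = Y / (1 + k_d θ_c) = 0.497 / (1 + 0.106 × 10.5) = 0.497 / 2.113 = 0.2352.
Substrate removed = Q·(S₀ − S) = 3.40 m³/d × (292 − 7.82) g/m³ = 9.66×10^2 g/d = 0.9662 kg/d.
P_X = Y_obs·Q·(S₀ − S) = 0.2352 × 0.9662 = 0.2273 kg VSS/d.
R_O = Q·(S₀ − S) − 1.42·P_X = 0.9662 − 1.42 × 0.2273 = 0.6435 kg O₂/d.

R_O ≈ 0.643 kg O₂/d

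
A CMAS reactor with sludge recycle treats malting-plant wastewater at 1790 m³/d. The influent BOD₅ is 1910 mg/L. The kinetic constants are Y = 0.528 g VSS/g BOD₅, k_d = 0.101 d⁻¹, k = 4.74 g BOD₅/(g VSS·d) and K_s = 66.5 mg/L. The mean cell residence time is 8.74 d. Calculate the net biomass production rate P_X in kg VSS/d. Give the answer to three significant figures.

For a completely mixed reactor with recycle the Lawrence–McCarty relation gives S = K_s·(1 + k_d·θ_c) / [θ_c·(Y·k − k_d) − 1] = 66.5 × (1 + 0.101 × 8.74) / [8.74 × (0.528 × 4.74 − 0.101) − 1] = 125.2 / 19.99 = 6.263 mg/L.
Observed yield with endogenous decay: Y_obs = Y / (1 + k_d·θ_c) = 0.528 / (1 + 0.101 × 8.74) = 0.528 / 1.883 = 0.2804 g VSS/g BOD₅.
ΔS = 1910 − 6.26 = 1904 mg/L, so the substrate removal rate is 1790 × 1904/1000 = 3408 kg BOD₅/d.
Net biomass production P_X = Y_obs × Q·(S₀ − S) = 0.2804 × 3408 = 955.7 kg VSS/d.

P_X ≈ 956 kg VSS/d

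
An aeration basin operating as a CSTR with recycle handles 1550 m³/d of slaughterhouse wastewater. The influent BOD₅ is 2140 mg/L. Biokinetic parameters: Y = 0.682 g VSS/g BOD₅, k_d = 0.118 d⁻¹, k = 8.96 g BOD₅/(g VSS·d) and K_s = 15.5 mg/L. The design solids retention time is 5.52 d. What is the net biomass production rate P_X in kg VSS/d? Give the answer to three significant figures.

From the Monod/SRT balance for a CMAS, S = K_s·(1+k_d θ_c)/[θ_c·(Y k − k_d) − 1] = 15.5 × (1 + 0.118 × 5.52) / [5.52 × (0.682 × 8.96 − 0.118) − 1] = 25.60 / 32.08 = 0.7979 mg/L.
Y_obs = Y / (1 + k_d θ_c) = 0.682 / (1 + 0.118 × 5.52) = 0.682 / 1.651 = 0.4130.
ΔS = 2140 − 0.798 = 2139 mg/L, so the substrate removal rate is 1550 × 2139/1000 = 3316 kg BOD₅/d.
P_X = Y_obs · Q(S₀ − S) = 0.4130 × 3316 = 1369 kg VSS/d.

P_X ≈ 1370 kg VSS/d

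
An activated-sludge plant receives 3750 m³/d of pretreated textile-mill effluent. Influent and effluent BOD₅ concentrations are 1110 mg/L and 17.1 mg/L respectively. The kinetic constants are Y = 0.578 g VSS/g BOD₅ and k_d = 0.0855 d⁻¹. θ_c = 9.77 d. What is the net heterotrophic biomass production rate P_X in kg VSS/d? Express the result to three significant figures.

The observed yield is Y_obs = Y/(1 + k_d·θ_c) = 0.578 / (1 + 0.0855 × 9.77) = 0.578 / 1.835 = 0.3149 g VSS per g BOD₅ removed.
Q·(S₀ − S) = 3750 × (1110 − 17.1) × 10⁻³ = 4098 kg/d removed.
Net biomass production P_X = Y_obs × Q·(S₀ − S) = 0.3149 × 4098 = 1291 kg VSS/d.

P_X ≈ 1290 kg VSS/d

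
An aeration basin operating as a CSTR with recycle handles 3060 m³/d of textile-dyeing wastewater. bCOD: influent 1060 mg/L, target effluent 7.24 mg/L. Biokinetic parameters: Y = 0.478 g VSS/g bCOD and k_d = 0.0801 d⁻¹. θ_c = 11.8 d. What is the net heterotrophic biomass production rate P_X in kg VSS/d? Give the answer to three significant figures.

P_X ≈ 792 kg VSS/d

Correct the yield for decay: Y_obs = Y/(1 + k_d θ_c) = 0.478 / (1 + 0.0801 × 11.8) = 0.478 / 1.945 = 0.2457.
Q·(S₀ − S) = 3060 × (1060 − 7.24) × 10⁻³ = 3221 kg/d removed.
Biomass produced: P_X = Y_obs·Q·ΔS = 0.2457 × 3221 ≈ 791.6 kg VSS/d.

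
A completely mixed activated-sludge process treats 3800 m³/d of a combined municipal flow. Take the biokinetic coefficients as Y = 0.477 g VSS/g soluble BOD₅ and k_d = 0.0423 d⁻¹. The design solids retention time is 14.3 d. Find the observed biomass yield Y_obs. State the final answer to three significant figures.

Y_obs ≈ 0.297 g VSS/g soluble BOD₅

Correct the yield for decay: Y_obs = Y/(1 + k_d θ_c) = 0.477 / (1 + 0.0423 × 14.3) = 0.477 / 1.605 = 0.2972.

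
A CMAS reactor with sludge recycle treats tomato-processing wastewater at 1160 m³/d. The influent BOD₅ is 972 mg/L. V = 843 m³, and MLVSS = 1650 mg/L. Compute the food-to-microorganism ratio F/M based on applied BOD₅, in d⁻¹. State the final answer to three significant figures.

F/M ≈ 0.811 d⁻¹

F/M = applied load / biomass = Q·S₀/(V·X) = 1160 × 972 / (843.0 × 1650) = 0.8106 d⁻¹.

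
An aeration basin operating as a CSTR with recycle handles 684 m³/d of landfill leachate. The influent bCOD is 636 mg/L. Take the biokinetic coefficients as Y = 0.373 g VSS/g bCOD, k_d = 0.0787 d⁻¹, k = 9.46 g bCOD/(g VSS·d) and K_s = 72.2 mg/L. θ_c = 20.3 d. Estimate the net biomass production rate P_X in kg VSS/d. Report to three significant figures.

P_X ≈ 62.2 kg VSS/d

For a completely mixed reactor with recycle the Lawrence–McCarty relation gives S = K_s·(1 + k_d·θ_c) / [θ_c·(Y·k − k_d) − 1] = 72.2 × (1 + 0.0787 × 20.3) / [20.3 × (0.373 × 9.46 − 0.0787) − 1] = 187.5 / 69.03 = 2.717 mg/L.
The observed yield is Y_obs = Y/(1 + k_d·θ_c) = 0.373 / (1 + 0.0787 × 20.3) = 0.373 / 2.598 = 0.1436 g VSS per g bCOD removed.
Q·(S₀ − S) = 684 × (636 − 2.72) × 10⁻³ = 433.2 kg/d removed.
P_X = Y_obs · Q(S₀ − S) = 0.1436 × 433.2 = 62.20 kg VSS/d.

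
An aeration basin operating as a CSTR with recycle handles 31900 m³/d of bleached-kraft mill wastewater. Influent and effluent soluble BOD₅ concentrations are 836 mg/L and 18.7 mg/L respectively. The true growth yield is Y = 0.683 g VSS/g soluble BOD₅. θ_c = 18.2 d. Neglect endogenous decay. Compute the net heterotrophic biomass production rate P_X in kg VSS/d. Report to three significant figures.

P_X ≈ 17800 kg VSS/d

Since k_d ≈ 0, Y_obs = Y = 0.683 g VSS/g soluble BOD₅.
ΔS = 836 − 18.7 = 817.3 mg/L, so the substrate removal rate is 31900 × 817.3/1000 = 26072 kg soluble BOD₅/d.
So the net sludge growth is P_X = 0.6830 × 26072 = 17807 kg VSS/d.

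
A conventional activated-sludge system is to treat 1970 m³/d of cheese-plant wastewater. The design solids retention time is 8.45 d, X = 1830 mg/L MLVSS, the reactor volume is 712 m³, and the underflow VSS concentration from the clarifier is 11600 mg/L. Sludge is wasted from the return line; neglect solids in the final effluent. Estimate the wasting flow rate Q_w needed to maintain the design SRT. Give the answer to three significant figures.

Q_w ≈ 13.3 m³/d

Q_w = (V·X)/(θ_c X_r) = 712.0 × 1830 / (8.45 × 11600) = 13.29 m³/d.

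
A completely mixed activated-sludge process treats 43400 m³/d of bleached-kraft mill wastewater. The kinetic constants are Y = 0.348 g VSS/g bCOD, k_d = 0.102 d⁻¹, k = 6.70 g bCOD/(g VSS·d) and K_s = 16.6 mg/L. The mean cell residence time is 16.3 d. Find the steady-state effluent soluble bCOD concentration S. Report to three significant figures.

S ≈ 1.25 mg/L

Effluent substrate depends only on kinetics and SRT: S = K_s(1 + k_d θ_c) / [θ_c(Yk − k_d) − 1] = 16.6 × (1 + 0.102 × 16.3) / [16.3 × (0.348 × 6.70 − 0.102) − 1] = 44.20 / 35.34 = 1.251 mg/L.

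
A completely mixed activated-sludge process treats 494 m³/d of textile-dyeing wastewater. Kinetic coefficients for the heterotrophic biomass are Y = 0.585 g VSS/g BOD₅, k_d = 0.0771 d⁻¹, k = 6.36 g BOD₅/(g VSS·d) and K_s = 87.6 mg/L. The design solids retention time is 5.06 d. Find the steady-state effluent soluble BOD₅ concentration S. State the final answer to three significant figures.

S ≈ 6.98 mg/L

From the Monod/SRT balance for a CMAS, S = K_s·(1+k_d θ_c)/[θ_c·(Y k − k_d) − 1] = 87.6 × (1 + 0.0771 × 5.06) / [5.06 × (0.585 × 6.36 − 0.0771) − 1] = 121.8 / 17.44 = 6.984 mg/L.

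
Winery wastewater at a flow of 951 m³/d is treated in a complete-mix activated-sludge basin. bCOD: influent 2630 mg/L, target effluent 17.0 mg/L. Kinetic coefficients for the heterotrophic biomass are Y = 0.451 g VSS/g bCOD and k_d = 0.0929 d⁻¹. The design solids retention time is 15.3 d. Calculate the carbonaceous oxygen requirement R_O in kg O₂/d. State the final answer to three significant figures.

R_O ≈ 1830 kg O₂/d

Y_obs = Y / (1 + k_d θ_c) = 0.451 / (1 + 0.0929 × 15.3) = 0.451 / 2.421 = 0.1863.
Q·(S₀ − S) = 951 × (2630 − 17.0) × 10⁻³ = 2485 kg/d removed.
Biomass synthesised: P_X = Y_obs × 2485 = 462.8 kg VSS/d.
Carbonaceous O₂ demand = substrate oxidised − cell-mass equivalent = 2485 − 1.42 × 462.8 = 1828 kg O₂/d.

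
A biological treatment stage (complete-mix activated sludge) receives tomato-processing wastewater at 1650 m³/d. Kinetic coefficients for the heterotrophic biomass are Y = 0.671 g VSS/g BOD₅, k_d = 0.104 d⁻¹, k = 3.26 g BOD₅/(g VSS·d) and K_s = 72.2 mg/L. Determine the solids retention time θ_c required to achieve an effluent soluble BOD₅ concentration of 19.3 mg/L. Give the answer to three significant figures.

At the target effluent, Y k S/(K_s+S) = 0.671×3.26×19.3/91.50 = 0.4614 d⁻¹.
Then 1/θ_c = μ − k_d = 0.4614 − 0.104 = 0.3574 d⁻¹, giving θ_c = 2.798 d.

θ_c ≈ 2.80 d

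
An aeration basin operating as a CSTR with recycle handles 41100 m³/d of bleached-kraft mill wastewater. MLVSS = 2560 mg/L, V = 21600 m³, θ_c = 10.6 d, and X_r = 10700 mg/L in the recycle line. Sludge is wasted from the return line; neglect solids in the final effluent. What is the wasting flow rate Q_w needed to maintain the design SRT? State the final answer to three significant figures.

Q_w ≈ 488 m³/d

Wasting from the return line (neglecting effluent solids): Q_w = V·X / (θ_c·X_r) = 21600 × 2560 / (10.6 × 10700) = 487.5 m³/d.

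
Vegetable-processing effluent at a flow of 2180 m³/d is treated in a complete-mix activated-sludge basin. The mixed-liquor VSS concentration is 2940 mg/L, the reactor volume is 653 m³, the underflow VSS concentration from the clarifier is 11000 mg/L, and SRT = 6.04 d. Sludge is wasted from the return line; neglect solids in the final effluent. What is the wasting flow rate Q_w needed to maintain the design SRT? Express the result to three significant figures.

Q_w = (V·X)/(θ_c X_r) = 653.0 × 2940 / (6.04 × 11000) = 28.90 m³/d.

Q_w ≈ 28.9 m³/d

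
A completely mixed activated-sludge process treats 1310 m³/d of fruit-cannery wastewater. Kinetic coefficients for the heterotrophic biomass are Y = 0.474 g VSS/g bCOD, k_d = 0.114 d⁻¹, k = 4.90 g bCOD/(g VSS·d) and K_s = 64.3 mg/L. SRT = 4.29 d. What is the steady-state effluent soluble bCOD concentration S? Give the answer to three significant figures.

For a completely mixed reactor with recycle the Lawrence–McCarty relation gives S = K_s·(1 + k_d·θ_c) / [θ_c·(Y·k − k_d) − 1] = 64.3 × (1 + 0.114 × 4.29) / [4.29 × (0.474 × 4.90 − 0.114) − 1] = 95.75 / 8.475 = 11.30 mg/L.

S ≈ 11.3 mg/L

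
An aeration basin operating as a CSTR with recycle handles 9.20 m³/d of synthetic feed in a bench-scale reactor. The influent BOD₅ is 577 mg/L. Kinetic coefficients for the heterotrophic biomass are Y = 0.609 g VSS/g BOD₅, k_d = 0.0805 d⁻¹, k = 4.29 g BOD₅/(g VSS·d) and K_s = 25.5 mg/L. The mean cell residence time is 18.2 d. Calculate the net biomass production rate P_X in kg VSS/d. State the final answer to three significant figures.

Effluent substrate depends only on kinetics and SRT: S = K_s(1 + k_d θ_c) / [θ_c(Yk − k_d) − 1] = 25.5 × (1 + 0.0805 × 18.2) / [18.2 × (0.609 × 4.29 − 0.0805) − 1] = 62.86 / 45.08 = 1.394 mg/L.
Correct the yield for decay: Y_obs = Y/(1 + k_d θ_c) = 0.609 / (1 + 0.0805 × 18.2) = 0.609 / 2.465 = 0.2470.
Mass of BOD₅ removed per day: Q(S₀ − S) = 9.20 × 575.6 g/m³ = 5.296 kg/d.
P_X = Y_obs · Q(S₀ − S) = 0.2470 × 5.296 = 1.308 kg VSS/d.

P_X ≈ 1.31 kg VSS/d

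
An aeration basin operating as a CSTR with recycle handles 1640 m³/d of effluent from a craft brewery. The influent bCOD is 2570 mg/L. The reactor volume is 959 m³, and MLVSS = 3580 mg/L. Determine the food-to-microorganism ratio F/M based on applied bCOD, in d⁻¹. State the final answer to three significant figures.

F/M ≈ 1.23 d⁻¹

Food-to-microorganism ratio F/M = Q S₀ / (V X) = 1640 × 2570 / (959.0 × 3580) = 1.228 d⁻¹.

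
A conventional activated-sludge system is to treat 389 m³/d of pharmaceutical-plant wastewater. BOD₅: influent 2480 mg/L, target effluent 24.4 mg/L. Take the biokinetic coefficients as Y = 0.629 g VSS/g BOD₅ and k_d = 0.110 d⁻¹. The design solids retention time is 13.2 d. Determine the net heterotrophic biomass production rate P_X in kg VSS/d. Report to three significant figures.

Y_obs = Y / (1 + k_d θ_c) = 0.629 / (1 + 0.110 × 13.2) = 0.629 / 2.452 = 0.2565.
Q·(S₀ − S) = 389 × (2480 − 24.4) × 10⁻³ = 955.2 kg/d removed.
So the net sludge growth is P_X = 0.2565 × 955.2 = 245.0 kg VSS/d.

P_X ≈ 245 kg VSS/d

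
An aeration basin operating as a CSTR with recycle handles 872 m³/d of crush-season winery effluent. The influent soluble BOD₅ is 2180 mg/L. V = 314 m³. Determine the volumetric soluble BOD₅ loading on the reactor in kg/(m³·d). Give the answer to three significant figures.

Applied soluble BOD₅ load per unit volume = Q·S₀/V = (872 × 2180/1000)/314.0 = 6.054 kg soluble BOD₅·m⁻³·d⁻¹.

L_v ≈ 6.05 kg soluble BOD₅/(m³·d)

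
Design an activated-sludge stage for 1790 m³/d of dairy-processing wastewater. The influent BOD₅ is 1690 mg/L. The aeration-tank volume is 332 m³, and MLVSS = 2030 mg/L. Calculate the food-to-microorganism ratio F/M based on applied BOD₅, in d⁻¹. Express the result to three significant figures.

Food-to-microorganism ratio F/M = Q S₀ / (V X) = 1790 × 1690 / (332.0 × 2030) = 4.489 d⁻¹.

F/M ≈ 4.49 d⁻¹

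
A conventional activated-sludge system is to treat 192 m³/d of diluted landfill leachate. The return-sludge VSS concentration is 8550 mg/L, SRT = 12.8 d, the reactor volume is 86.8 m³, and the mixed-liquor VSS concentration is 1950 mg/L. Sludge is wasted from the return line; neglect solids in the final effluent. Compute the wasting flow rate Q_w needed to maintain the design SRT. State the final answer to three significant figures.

Q_w = (V·X)/(θ_c X_r) = 86.80 × 1950 / (12.8 × 8550) = 1.547 m³/d.

Q_w ≈ 1.55 m³/d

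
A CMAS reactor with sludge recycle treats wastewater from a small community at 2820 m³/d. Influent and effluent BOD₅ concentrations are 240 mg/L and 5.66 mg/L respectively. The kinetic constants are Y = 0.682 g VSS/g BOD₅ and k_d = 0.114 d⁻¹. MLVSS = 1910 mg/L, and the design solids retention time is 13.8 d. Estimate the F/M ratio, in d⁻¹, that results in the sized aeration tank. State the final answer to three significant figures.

Steady-state biomass mass balance: V·X·(1 + k_d·θ_c) = Y·Q·(S₀ − S)·θ_c, so V = 0.682 × 2820 × (240 − 5.66) × 13.8 / [1910 × (1 + 0.114 × 13.8)] = 6.22×10^6 / 4915 = 1265 m³.
F/M = applied load / biomass = Q·S₀/(V·X) = 2820 × 240 / (1265 × 1910) = 0.2800 d⁻¹.

F/M ≈ 0.280 d⁻¹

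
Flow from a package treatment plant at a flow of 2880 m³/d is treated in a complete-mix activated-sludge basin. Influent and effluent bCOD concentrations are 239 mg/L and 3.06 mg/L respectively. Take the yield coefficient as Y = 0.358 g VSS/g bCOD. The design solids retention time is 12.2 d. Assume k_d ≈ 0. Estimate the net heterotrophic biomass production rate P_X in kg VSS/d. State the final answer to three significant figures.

Since k_d ≈ 0, Y_obs = Y = 0.358 g VSS/g bCOD.
Substrate removed = Q·(S₀ − S) = 2880 m³/d × (239 − 3.06) g/m³ = 6.8×10^5 g/d = 679.5 kg/d.
Net biomass production P_X = Y_obs × Q·(S₀ − S) = 0.3580 × 679.5 = 243.3 kg VSS/d.

P_X ≈ 243 kg VSS/d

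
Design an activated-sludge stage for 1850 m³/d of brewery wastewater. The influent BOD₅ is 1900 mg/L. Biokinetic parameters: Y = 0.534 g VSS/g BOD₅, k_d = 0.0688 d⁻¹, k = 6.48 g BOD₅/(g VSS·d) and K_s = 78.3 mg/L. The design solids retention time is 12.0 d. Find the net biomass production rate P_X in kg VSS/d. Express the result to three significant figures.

For a completely mixed reactor with recycle the Lawrence–McCarty relation gives S = K_s·(1 + k_d·θ_c) / [θ_c·(Y·k − k_d) − 1] = 78.3 × (1 + 0.0688 × 12.0) / [12.0 × (0.534 × 6.48 − 0.0688) − 1] = 142.9 / 39.70 = 3.601 mg/L.
Observed yield with endogenous decay: Y_obs = Y / (1 + k_d·θ_c) = 0.534 / (1 + 0.0688 × 12.0) = 0.534 / 1.826 = 0.2925 g VSS/g BOD₅.
Substrate removed = Q·(S₀ − S) = 1850 m³/d × (1900 − 3.60) g/m³ = 3.51×10^6 g/d = 3508 kg/d.
So the net sludge growth is P_X = 0.2925 × 3508 = 1026 kg VSS/d.

P_X ≈ 1030 kg VSS/d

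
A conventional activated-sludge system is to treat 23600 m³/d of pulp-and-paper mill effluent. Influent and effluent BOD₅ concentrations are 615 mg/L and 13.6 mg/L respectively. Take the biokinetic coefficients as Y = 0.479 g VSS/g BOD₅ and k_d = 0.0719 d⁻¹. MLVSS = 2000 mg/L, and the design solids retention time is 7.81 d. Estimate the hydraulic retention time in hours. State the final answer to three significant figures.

τ ≈ 17.3 h

From the SRT design equation V = Y Q (S₀−S) θ_c / [X (1 + k_d θ_c)] = 0.479 × 23600 × (615 − 13.6) × 7.81 / [2000 × (1 + 0.0719 × 7.81)] = 5.31×10^7 / 3123 = 17001 m³.
τ = V/Q = 17001/23600 = 0.7204 d, or 17.29 h.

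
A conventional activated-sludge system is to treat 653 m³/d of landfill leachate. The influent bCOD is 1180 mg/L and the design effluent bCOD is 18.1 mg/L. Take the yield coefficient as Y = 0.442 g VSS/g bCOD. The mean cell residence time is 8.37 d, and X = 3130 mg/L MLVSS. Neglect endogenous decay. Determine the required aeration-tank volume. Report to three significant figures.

V ≈ 897 m³

Biomass mass balance (decay neglected): V·X = Y·Q·(S₀ − S)·θ_c, so V = 0.442 × 653 × (1180 − 18.1) × 8.37 / 3130 = 896.8 m³.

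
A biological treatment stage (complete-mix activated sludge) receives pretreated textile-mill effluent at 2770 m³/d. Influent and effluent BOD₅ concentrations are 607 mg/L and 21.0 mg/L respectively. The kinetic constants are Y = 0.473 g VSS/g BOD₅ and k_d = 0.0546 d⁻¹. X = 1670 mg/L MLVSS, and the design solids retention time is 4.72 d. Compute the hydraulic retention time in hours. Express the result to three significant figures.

Rearranging the biomass balance for a CMAS with decay, V = Y·Q·ΔS·θ_c / [X·(1+k_d θ_c)] = 0.473 × 2770 × (607 − 21.0) × 4.72 / [1670 × (1 + 0.0546 × 4.72)] = 3.62×10^6 / 2100 = 1725 m³.
τ = V/Q = 1725/2770 = 0.6229 d, or 14.95 h.

τ ≈ 14.9 h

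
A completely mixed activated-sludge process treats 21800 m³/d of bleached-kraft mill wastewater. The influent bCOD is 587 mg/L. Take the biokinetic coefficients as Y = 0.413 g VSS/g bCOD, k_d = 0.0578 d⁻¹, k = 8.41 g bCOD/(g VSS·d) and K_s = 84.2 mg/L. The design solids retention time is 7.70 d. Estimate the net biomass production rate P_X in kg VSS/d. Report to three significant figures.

Effluent substrate depends only on kinetics and SRT: S = K_s(1 + k_d θ_c) / [θ_c(Yk − k_d) − 1] = 84.2 × (1 + 0.0578 × 7.70) / [7.70 × (0.413 × 8.41 − 0.0578) − 1] = 121.7 / 25.30 = 4.809 mg/L.
The observed yield is Y_obs = Y/(1 + k_d·θ_c) = 0.413 / (1 + 0.0578 × 7.70) = 0.413 / 1.445 = 0.2858 g VSS per g bCOD removed.
Substrate removed = Q·(S₀ − S) = 21800 m³/d × (587 − 4.81) g/m³ = 1.27×10^7 g/d = 12692 kg/d.
So the net sludge growth is P_X = 0.2858 × 12692 = 3627 kg VSS/d.

P_X ≈ 3630 kg VSS/d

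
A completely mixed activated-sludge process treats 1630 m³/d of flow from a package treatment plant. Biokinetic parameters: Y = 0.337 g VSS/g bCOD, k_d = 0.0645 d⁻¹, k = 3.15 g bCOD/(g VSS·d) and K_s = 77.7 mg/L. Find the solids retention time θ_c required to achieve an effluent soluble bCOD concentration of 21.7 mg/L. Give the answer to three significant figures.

At the target effluent, Y k S/(K_s+S) = 0.337×3.15×21.7/99.40 = 0.2317 d⁻¹.
1/θ_c = 0.2317 − 0.0645 = 0.1672 d⁻¹, so θ_c = 5.979 d.

θ_c ≈ 5.98 d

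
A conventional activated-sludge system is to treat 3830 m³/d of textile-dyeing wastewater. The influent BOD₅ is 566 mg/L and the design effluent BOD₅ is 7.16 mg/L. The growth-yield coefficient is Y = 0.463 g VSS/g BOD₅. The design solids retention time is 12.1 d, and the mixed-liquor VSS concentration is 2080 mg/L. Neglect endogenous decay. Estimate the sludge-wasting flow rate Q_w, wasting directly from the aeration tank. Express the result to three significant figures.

Q_w ≈ 476 m³/d

Biomass mass balance (decay neglected): V·X = Y·Q·(S₀ − S)·θ_c, so V = 0.463 × 3830 × (566 − 7.16) × 12.1 / 2080 = 5765 m³.
For wasting at MLVSS concentration, Q_w = V/θ_c = 5765/12.1 = 476.4 m³/d.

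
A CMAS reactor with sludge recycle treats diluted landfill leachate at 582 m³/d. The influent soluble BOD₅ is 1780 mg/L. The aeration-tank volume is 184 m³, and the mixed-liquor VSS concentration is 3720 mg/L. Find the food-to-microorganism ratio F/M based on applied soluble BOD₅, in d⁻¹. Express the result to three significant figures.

F/M ≈ 1.51 d⁻¹

F/M = Q·S₀ / (V·X) = 582 × 1780 / (184.0 × 3720) = 1.513 g soluble BOD₅·(g VSS·d)⁻¹.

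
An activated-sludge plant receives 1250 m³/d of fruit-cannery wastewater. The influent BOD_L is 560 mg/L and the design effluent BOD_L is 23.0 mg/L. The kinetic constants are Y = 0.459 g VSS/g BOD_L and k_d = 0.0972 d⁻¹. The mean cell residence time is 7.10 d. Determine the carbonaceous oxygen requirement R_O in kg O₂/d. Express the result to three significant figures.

R_O ≈ 412 kg O₂/d

Observed yield with endogenous decay: Y_obs = Y / (1 + k_d·θ_c) = 0.459 / (1 + 0.0972 × 7.10) = 0.459 / 1.690 = 0.2716 g VSS/g BOD_L.
ΔS = 560 − 23.0 = 537.0 mg/L, so the substrate removal rate is 1250 × 537.0/1000 = 671.2 kg BOD_L/d.
P_X = Y_obs·Q·(S₀ − S) = 0.2716 × 671.2 = 182.3 kg VSS/d.
Carbonaceous O₂ demand = substrate oxidised − cell-mass equivalent = 671.2 − 1.42 × 182.3 = 412.4 kg O₂/d.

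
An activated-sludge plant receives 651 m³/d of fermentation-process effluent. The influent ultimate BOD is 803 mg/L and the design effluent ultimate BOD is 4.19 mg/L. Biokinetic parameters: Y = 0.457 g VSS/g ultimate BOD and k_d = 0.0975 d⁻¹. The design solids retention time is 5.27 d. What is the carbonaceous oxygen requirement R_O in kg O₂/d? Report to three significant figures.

The observed yield is Y_obs = Y/(1 + k_d·θ_c) = 0.457 / (1 + 0.0975 × 5.27) = 0.457 / 1.514 = 0.3019 g VSS per g ultimate BOD removed.
Q·(S₀ − S) = 651 × (803 − 4.19) × 10⁻³ = 520.0 kg/d removed.
Biomass synthesised: P_X = Y_obs × 520.0 = 157.0 kg VSS/d.
Carbonaceous O₂ demand = substrate oxidised − cell-mass equivalent = 520.0 − 1.42 × 157.0 = 297.1 kg O₂/d.

R_O ≈ 297 kg O₂/d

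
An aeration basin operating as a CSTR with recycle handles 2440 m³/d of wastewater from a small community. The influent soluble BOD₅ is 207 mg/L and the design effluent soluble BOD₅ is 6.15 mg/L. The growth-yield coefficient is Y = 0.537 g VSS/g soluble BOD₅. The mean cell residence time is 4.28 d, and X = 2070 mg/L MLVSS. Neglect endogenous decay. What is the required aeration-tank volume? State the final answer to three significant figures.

With k_d = 0 the design equation reduces to V = Y Q (S₀−S) θ_c / X = 0.537 × 2440 × (207 − 6.15) × 4.28 / 2070 = 544.1 m³.

V ≈ 544 m³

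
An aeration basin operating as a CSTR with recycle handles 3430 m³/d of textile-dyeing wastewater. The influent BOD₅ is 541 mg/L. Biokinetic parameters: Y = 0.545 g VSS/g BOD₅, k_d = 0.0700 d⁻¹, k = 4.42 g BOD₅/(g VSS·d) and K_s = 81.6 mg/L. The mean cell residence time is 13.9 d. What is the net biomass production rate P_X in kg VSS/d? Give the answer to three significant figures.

P_X ≈ 508 kg VSS/d

From the Monod/SRT balance for a CMAS, S = K_s·(1+k_d θ_c)/[θ_c·(Y k − k_d) − 1] = 81.6 × (1 + 0.0700 × 13.9) / [13.9 × (0.545 × 4.42 − 0.0700) − 1] = 161.0 / 31.51 = 5.109 mg/L.
Observed yield with endogenous decay: Y_obs = Y / (1 + k_d·θ_c) = 0.545 / (1 + 0.0700 × 13.9) = 0.545 / 1.973 = 0.2762 g VSS/g BOD₅.
Mass of BOD₅ removed per day: Q(S₀ − S) = 3430 × 535.9 g/m³ = 1838 kg/d.
Net biomass production P_X = Y_obs × Q·(S₀ − S) = 0.2762 × 1838 = 507.7 kg VSS/d.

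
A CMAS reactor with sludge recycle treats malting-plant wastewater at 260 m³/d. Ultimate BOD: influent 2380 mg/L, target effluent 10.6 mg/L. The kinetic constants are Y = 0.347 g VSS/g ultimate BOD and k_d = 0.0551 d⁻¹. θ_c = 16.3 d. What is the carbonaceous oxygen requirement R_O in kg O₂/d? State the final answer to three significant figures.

R_O ≈ 456 kg O₂/d

Correct the yield for decay: Y_obs = Y/(1 + k_d θ_c) = 0.347 / (1 + 0.0551 × 16.3) = 0.347 / 1.898 = 0.1828.
ΔS = 2380 − 10.6 = 2369 mg/L, so the substrate removal rate is 260 × 2369/1000 = 616.0 kg ultimate BOD/d.
Biomass synthesised: P_X = Y_obs × 616.0 = 112.6 kg VSS/d.
R_O = Q·ΔS − 1.42 P_X = 616.0 − 159.9 = 456.1 kg O₂/d.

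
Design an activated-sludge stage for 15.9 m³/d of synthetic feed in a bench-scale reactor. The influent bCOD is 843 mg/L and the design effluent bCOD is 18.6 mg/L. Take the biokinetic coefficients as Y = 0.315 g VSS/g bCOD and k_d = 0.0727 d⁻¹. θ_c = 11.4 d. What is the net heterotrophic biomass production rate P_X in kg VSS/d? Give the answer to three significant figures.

P_X ≈ 2.26 kg VSS/d

Y_obs = Y / (1 + k_d θ_c) = 0.315 / (1 + 0.0727 × 11.4) = 0.315 / 1.829 = 0.1722.
Substrate removed = Q·(S₀ − S) = 15.9 m³/d × (843 − 18.6) g/m³ = 1.31×10^4 g/d = 13.11 kg/d.
Net biomass production P_X = Y_obs × Q·(S₀ − S) = 0.1722 × 13.11 = 2.258 kg VSS/d.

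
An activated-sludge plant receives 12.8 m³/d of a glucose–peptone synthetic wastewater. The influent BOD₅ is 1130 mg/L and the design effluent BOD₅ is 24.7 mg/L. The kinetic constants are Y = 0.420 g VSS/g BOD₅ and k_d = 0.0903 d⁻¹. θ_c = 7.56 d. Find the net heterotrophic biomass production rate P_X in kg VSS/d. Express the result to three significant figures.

The observed yield is Y_obs = Y/(1 + k_d·θ_c) = 0.420 / (1 + 0.0903 × 7.56) = 0.420 / 1.683 = 0.2496 g VSS per g BOD₅ removed.
Q·(S₀ − S) = 12.8 × (1130 − 24.7) × 10⁻³ = 14.15 kg/d removed.
P_X = Y_obs · Q(S₀ − S) = 0.2496 × 14.15 = 3.531 kg VSS/d.

P_X ≈ 3.53 kg VSS/d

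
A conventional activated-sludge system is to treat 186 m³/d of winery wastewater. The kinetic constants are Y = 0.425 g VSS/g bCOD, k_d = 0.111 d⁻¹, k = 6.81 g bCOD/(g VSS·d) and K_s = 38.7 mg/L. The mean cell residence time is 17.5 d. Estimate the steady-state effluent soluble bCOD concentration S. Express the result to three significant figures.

S ≈ 2.39 mg/L

Effluent substrate depends only on kinetics and SRT: S = K_s(1 + k_d θ_c) / [θ_c(Yk − k_d) − 1] = 38.7 × (1 + 0.111 × 17.5) / [17.5 × (0.425 × 6.81 − 0.111) − 1] = 113.9 / 47.71 = 2.387 mg/L.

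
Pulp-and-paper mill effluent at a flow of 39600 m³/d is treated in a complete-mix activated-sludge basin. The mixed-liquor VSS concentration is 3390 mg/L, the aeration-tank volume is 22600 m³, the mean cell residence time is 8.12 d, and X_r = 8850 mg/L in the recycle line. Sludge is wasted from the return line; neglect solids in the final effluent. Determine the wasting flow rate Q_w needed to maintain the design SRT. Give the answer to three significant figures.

Q_w ≈ 1070 m³/d

θ_c = V·X/(Q_w·X_r) when wasting from the recycle, so Q_w = V·X/(θ_c·X_r) = 22600 × 3390 / (8.12 × 8850) = 1066 m³/d.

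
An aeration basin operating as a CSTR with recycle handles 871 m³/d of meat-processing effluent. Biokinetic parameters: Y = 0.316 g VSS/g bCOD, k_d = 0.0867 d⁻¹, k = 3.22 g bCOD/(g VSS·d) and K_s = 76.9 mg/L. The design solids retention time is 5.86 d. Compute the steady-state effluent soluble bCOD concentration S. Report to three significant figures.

S ≈ 26.0 mg/L

For a completely mixed reactor with recycle the Lawrence–McCarty relation gives S = K_s·(1 + k_d·θ_c) / [θ_c·(Y·k − k_d) − 1] = 76.9 × (1 + 0.0867 × 5.86) / [5.86 × (0.316 × 3.22 − 0.0867) − 1] = 116.0 / 4.455 = 26.03 mg/L.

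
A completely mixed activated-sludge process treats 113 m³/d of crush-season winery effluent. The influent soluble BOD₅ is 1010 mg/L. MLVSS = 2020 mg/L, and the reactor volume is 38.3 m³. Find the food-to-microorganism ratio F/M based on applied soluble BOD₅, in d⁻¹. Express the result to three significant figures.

F/M = applied load / biomass = Q·S₀/(V·X) = 113 × 1010 / (38.30 × 2020) = 1.475 d⁻¹.

F/M ≈ 1.48 d⁻¹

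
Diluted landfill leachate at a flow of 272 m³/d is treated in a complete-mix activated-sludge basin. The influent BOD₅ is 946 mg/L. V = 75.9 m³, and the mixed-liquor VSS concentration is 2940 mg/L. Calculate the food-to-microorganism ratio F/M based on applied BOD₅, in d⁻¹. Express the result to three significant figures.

Food-to-microorganism ratio F/M = Q S₀ / (V X) = 272 × 946 / (75.90 × 2940) = 1.153 d⁻¹.

F/M ≈ 1.15 d⁻¹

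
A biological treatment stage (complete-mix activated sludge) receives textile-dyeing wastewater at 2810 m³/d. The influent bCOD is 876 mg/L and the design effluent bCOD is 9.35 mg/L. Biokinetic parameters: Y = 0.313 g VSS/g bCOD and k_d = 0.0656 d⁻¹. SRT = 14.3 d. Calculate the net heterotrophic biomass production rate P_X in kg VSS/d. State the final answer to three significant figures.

P_X ≈ 393 kg VSS/d

The observed yield is Y_obs = Y/(1 + k_d·θ_c) = 0.313 / (1 + 0.0656 × 14.3) = 0.313 / 1.938 = 0.1615 g VSS per g bCOD removed.
Substrate removed = Q·(S₀ − S) = 2810 m³/d × (876 − 9.35) g/m³ = 2.44×10^6 g/d = 2435 kg/d.
Net biomass production P_X = Y_obs × Q·(S₀ − S) = 0.1615 × 2435 = 393.3 kg VSS/d.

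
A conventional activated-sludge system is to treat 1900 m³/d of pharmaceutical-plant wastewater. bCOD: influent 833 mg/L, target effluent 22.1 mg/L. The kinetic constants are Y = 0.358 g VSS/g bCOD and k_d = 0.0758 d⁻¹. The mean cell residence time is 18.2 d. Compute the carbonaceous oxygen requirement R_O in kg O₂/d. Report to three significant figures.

Observed yield with endogenous decay: Y_obs = Y / (1 + k_d·θ_c) = 0.358 / (1 + 0.0758 × 18.2) = 0.358 / 2.380 = 0.1504 g VSS/g bCOD.
Q·(S₀ − S) = 1900 × (833 − 22.1) × 10⁻³ = 1541 kg/d removed.
Net sludge production P_X = 0.1504 × 1541 = 231.8 kg VSS/d.
R_O = Q·(S₀ − S) − 1.42·P_X = 1541 − 1.42 × 231.8 = 1212 kg O₂/d.

R_O ≈ 1210 kg O₂/d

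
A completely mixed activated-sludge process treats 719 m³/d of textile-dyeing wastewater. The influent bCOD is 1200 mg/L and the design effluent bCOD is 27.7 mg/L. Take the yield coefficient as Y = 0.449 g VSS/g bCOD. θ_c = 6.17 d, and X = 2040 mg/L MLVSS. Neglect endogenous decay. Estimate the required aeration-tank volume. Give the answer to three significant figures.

Biomass mass balance (decay neglected): V·X = Y·Q·(S₀ − S)·θ_c, so V = 0.449 × 719 × (1200 − 27.7) × 6.17 / 2040 = 1145 m³.

V ≈ 1140 m³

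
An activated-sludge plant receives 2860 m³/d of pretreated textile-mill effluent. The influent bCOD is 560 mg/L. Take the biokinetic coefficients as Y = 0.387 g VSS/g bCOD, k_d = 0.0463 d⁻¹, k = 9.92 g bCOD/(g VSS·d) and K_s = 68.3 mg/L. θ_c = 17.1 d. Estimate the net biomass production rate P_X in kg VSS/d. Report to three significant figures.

For a completely mixed reactor with recycle the Lawrence–McCarty relation gives S = K_s·(1 + k_d·θ_c) / [θ_c·(Y·k − k_d) − 1] = 68.3 × (1 + 0.0463 × 17.1) / [17.1 × (0.387 × 9.92 − 0.0463) − 1] = 122.4 / 63.86 = 1.916 mg/L.
The observed yield is Y_obs = Y/(1 + k_d·θ_c) = 0.387 / (1 + 0.0463 × 17.1) = 0.387 / 1.792 = 0.2160 g VSS per g bCOD removed.
Substrate removed = Q·(S₀ − S) = 2860 m³/d × (560 − 1.92) g/m³ = 1.6×10^6 g/d = 1596 kg/d.
So the net sludge growth is P_X = 0.2160 × 1596 = 344.7 kg VSS/d.

P_X ≈ 345 kg VSS/d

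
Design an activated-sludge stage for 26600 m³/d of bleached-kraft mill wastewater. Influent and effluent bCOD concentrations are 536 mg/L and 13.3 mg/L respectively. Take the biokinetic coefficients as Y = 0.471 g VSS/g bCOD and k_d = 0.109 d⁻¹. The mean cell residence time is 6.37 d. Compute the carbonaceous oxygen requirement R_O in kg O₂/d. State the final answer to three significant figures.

R_O ≈ 8420 kg O₂/d

Observed yield with endogenous decay: Y_obs = Y / (1 + k_d·θ_c) = 0.471 / (1 + 0.109 × 6.37) = 0.471 / 1.694 = 0.2780 g VSS/g bCOD.
Mass of bCOD removed per day: Q(S₀ − S) = 26600 × 522.7 g/m³ = 13904 kg/d.
Biomass synthesised: P_X = Y_obs × 13904 = 3865 kg VSS/d.
R_O = Q·ΔS − 1.42 P_X = 13904 − 5488 = 8415 kg O₂/d.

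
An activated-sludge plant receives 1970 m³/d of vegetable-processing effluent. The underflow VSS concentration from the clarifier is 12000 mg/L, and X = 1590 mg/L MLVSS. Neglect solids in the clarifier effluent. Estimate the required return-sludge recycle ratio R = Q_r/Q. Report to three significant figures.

R ≈ 0.153

R = Q_r/Q = X/(X_r − X) = 1590 / (12000 − 1590) = 0.1527.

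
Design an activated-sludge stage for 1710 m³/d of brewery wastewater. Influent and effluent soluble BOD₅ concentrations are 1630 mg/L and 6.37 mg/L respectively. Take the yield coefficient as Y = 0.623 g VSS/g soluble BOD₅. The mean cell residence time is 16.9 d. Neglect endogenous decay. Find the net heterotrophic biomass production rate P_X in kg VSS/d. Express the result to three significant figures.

P_X ≈ 1730 kg VSS/d

With endogenous decay neglected, the observed yield equals the true yield: Y_obs = Y = 0.623 g VSS/g soluble BOD₅.
Q·(S₀ − S) = 1710 × (1630 − 6.37) × 10⁻³ = 2776 kg/d removed.
P_X = Y_obs · Q(S₀ − S) = 0.6230 × 2776 = 1730 kg VSS/d.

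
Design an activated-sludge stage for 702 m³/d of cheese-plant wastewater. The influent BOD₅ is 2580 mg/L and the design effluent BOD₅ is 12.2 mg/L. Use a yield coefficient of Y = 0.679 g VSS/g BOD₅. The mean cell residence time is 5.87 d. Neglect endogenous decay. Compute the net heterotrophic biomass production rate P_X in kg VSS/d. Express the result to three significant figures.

Since k_d ≈ 0, Y_obs = Y = 0.679 g VSS/g BOD₅.
Mass of BOD₅ removed per day: Q(S₀ − S) = 702 × 2568 g/m³ = 1803 kg/d.
So the net sludge growth is P_X = 0.6790 × 1803 = 1224 kg VSS/d.

P_X ≈ 1220 kg VSS/d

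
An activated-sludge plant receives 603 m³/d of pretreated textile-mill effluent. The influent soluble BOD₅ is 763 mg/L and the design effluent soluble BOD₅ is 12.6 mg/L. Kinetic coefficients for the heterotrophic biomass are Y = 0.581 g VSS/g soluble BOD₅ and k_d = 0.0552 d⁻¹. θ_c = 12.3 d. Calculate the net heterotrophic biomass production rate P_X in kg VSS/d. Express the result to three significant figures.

P_X ≈ 157 kg VSS/d

Correct the yield for decay: Y_obs = Y/(1 + k_d θ_c) = 0.581 / (1 + 0.0552 × 12.3) = 0.581 / 1.679 = 0.3460.
ΔS = 763 − 12.6 = 750.4 mg/L, so the substrate removal rate is 603 × 750.4/1000 = 452.5 kg soluble BOD₅/d.
Net biomass production P_X = Y_obs × Q·(S₀ − S) = 0.3460 × 452.5 = 156.6 kg VSS/d.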